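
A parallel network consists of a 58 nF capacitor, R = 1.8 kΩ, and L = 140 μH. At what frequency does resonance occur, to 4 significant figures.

55.85 kHz

ω₀ = 1/√(LC) = 1/√(0.00014 × 5.8e-08) = 350900 rad/s
f₀ = ω₀/(2π) = 55.85 kHz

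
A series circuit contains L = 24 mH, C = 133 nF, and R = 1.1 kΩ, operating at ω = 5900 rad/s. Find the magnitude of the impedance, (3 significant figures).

X_L = ωL = 142 Ω
X_C = 1/(ωC) = 1270 Ω
Net reactance X = X_L − X_C = -1130 Ω
Z = 1100 − j1130 Ω
|Z| = √(1100² + 1130²) = 1580 Ω

1580 Ω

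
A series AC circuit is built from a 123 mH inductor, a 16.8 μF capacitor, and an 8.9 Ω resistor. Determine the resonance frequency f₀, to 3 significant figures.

111 Hz

ω₀ = 1/√(LC) = 1/√(0.123 × 1.68e-05) = 695.7 rad/s
f₀ = ω₀/(2π) = 111 Hz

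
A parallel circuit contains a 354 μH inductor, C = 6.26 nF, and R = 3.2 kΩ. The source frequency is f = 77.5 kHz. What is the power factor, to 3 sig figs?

ω = 2πf = 486900 rad/s
X_L = ωL = 172 Ω
X_C = 1/(ωC) = 328 Ω
Parallel: admittances add. Y = 1/R + 1/(jωL) + jωC
Y = (0.000313 − j0.00275) S
|Y| = 0.00277 S → |Z| = 1/|Y| = 361 Ω, ∠Z = −∠Y = 83.5°
cos φ = cos(83.5°) = 0.113

0.113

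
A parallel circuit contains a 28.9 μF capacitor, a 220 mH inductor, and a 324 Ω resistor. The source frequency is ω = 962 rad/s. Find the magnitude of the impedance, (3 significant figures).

43.0 Ω

X_L = ωL = 212 Ω
X_C = 1/(ωC) = 36.0 Ω
Parallel: admittances add. Y = 1/R + 1/(jωL) + jωC
Y = (0.00309 + j0.0231) S
|Y| = 0.0233 S → |Z| = 1/|Y| = 43.0 Ω, ∠Z = −∠Y = -82.4°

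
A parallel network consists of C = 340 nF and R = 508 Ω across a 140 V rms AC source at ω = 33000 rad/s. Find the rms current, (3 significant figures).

1.59 A

X_C = 1/(ωC) = 89.1 Ω
Parallel: admittances add. Y = 1/R + jωC
Y = (0.00197 + j0.0112) S
|Y| = 0.0114 S → |Z| = 1/|Y| = 87.8 Ω, ∠Z = −∠Y = -80.0°
I = V/|Z| = 140/87.8 = 1.59 A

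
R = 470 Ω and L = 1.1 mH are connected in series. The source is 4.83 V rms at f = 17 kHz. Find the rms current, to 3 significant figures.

ω = 2πf = 106800 rad/s
X_L = ωL = 117 Ω
Z = 470 + j117 Ω
|Z| = √(470² + 117²) = 484 Ω
I = V/|Z| = 4.83/484 = 9.97 mA

9.97 mA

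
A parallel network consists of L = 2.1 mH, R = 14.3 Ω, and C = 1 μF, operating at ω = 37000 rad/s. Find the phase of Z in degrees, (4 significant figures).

X_L = ωL = 77.70 Ω
X_C = 1/(ωC) = 27.03 Ω
Parallel: admittances add. Y = 1/R + 1/(jωL) + jωC
Y = (0.06993 + j0.02413) S
|Y| = 0.07398 S → |Z| = 1/|Y| = 13.52 Ω, ∠Z = −∠Y = -19.04°

-19.04°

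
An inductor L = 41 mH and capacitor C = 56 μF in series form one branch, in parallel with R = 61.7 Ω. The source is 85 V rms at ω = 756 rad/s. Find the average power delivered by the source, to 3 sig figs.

117 W

X_L = ωL = 31.0 Ω
X_C = 1/(ωC) = 23.6 Ω
Branch 1: Z₁ = R = 61.7 Ω
Branch 2 (series LC): Z₂ = j(X_L − X_C) = j7.38 Ω
Parallel: Z = Z₁Z₂/(Z₁+Z₂), |Z| = 7.32 Ω, ∠Z = 83.2°
I = V/|Z| = 11.6 A
P = VI cos φ = 85 × 11.6 × cos(83.2°) = 117 W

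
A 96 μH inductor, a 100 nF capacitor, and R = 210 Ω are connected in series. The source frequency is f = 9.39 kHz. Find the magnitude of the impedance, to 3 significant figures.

ω = 2πf = 59000 rad/s
X_L = ωL = 5.66 Ω
X_C = 1/(ωC) = 169 Ω
Net reactance X = X_L − X_C = -164 Ω
Z = 210 − j164 Ω
|Z| = √(210² + 164²) = 266 Ω

266 Ω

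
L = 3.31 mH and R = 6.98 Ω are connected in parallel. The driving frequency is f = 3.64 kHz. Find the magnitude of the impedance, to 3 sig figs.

ω = 2πf = 22870 rad/s
X_L = ωL = 75.7 Ω
Parallel: admittances add. Y = 1/R + 1/(jωL)
Y = (0.143 − j0.0132) S
|Y| = 0.144 S → |Z| = 1/|Y| = 6.95 Ω, ∠Z = −∠Y = 5.27°

6.95 Ω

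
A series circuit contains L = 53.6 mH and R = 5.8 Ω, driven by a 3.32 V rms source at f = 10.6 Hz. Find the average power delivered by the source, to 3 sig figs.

ω = 2πf = 66.60 rad/s
X_L = ωL = 3.57 Ω
Z = 5.80 + j3.57 Ω
|Z| = √(5.80² + 3.57²) = 6.81 Ω
∠Z = arctan(3.57/5.80) = 31.6°
I = V/|Z| = 487 mA
P = VI cos φ = 3.32 × 0.487 × cos(31.6°) = 1.38 W

1.38 W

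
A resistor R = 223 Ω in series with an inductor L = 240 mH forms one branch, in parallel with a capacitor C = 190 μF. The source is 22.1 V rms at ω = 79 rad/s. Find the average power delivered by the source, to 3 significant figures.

X_L = ωL = 19.0 Ω
X_C = 1/(ωC) = 66.6 Ω
Branch 1 (R+jX_L): Z₁ = 223 + j19.0 Ω, |Z₁| = 224 Ω
Branch 2 (−jX_C): Z₂ = −j66.6 Ω
Parallel: Z = Z₁Z₂/(Z₁+Z₂), |Z| = 65.4 Ω, ∠Z = -73.1°
I = V/|Z| = 338 mA
P = VI cos φ = 22.1 × 0.338 × cos(-73.1°) = 2.17 W

2.17 W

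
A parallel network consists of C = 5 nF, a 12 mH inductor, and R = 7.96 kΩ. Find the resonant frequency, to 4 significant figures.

ω₀ = 1/√(LC) = 1/√(0.012 × 5e-09) = 129100 rad/s
f₀ = ω₀/(2π) = 20.55 kHz

20.55 kHz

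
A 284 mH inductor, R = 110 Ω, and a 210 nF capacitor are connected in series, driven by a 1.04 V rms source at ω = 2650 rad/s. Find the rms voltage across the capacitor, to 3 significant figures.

1.78 V

X_L = ωL = 753 Ω
X_C = 1/(ωC) = 1800 Ω
Net reactance X = X_L − X_C = -1040 Ω
Z = 110 − j1040 Ω
|Z| = √(110² + 1040²) = 1050 Ω
I = V/|Z| = 990 μA
V_C = I·|Z_C| = 0.000990 × 1800 = 1.78 V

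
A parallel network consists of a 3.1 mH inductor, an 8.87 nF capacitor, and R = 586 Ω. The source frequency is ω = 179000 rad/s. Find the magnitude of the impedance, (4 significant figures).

X_L = ωL = 554.9 Ω
X_C = 1/(ωC) = 629.8 Ω
Parallel: admittances add. Y = 1/R + 1/(jωL) + jωC
Y = (0.001706 − j0.0002144) S
|Y| = 0.001720 S → |Z| = 1/|Y| = 581.4 Ω, ∠Z = −∠Y = 7.161°

581.4 Ω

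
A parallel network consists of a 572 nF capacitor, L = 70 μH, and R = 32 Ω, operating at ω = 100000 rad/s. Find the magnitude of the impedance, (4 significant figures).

10.97 Ω

X_L = ωL = 7.000 Ω
X_C = 1/(ωC) = 17.48 Ω
Parallel: admittances add. Y = 1/R + 1/(jωL) + jωC
Y = (0.03125 − j0.08566) S
|Y| = 0.09118 S → |Z| = 1/|Y| = 10.97 Ω, ∠Z = −∠Y = 69.96°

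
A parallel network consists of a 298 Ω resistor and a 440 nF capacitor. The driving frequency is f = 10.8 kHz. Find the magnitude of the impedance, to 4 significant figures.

33.28 Ω

ω = 2πf = 67860 rad/s
X_C = 1/(ωC) = 33.49 Ω
Parallel: admittances add. Y = 1/R + jωC
Y = (0.003356 + j0.02986) S
|Y| = 0.03005 S → |Z| = 1/|Y| = 33.28 Ω, ∠Z = −∠Y = -83.59°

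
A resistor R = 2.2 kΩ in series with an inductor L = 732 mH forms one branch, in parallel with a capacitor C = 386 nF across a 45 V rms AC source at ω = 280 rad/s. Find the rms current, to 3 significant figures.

20.5 mA

X_L = ωL = 205 Ω
X_C = 1/(ωC) = 9250 Ω
Branch 1 (R+jX_L): Z₁ = 2200 + j205 Ω, |Z₁| = 2210 Ω
Branch 2 (−jX_C): Z₂ = −j9250 Ω
Parallel: Z = Z₁Z₂/(Z₁+Z₂), |Z| = 2200 Ω, ∠Z = -8.34°
I = V/|Z| = 45/2200 = 20.5 mA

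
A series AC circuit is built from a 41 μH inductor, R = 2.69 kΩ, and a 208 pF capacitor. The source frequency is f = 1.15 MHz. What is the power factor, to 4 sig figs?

0.9907

ω = 2πf = 7.226e+06 rad/s
X_L = ωL = 296.3 Ω
X_C = 1/(ωC) = 665.4 Ω
Net reactance X = X_L − X_C = -369.1 Ω
Z = 2690 − j369.1 Ω
|Z| = √(2690² + 369.1²) = 2715 Ω
∠Z = arctan(-369.1/2690) = -7.813°
cos φ = cos(-7.813°) = 0.9907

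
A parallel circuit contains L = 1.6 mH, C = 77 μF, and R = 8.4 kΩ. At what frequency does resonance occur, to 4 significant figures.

453.4 Hz

ω₀ = 1/√(LC) = 1/√(0.0016 × 7.7e-05) = 2849 rad/s
f₀ = ω₀/(2π) = 453.4 Hz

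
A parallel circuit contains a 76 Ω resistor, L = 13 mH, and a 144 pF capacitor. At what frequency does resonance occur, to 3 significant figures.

116 kHz

ω₀ = 1/√(LC) = 1/√(0.013 × 1.44e-10) = 730900 rad/s
f₀ = ω₀/(2π) = 116 kHz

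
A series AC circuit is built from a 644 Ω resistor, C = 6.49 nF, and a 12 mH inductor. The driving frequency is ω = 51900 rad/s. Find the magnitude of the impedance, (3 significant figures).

X_L = ωL = 623 Ω
X_C = 1/(ωC) = 2970 Ω
Net reactance X = X_L − X_C = -2350 Ω
Z = 644 − j2350 Ω
|Z| = √(644² + 2350²) = 2430 Ω

2430 Ω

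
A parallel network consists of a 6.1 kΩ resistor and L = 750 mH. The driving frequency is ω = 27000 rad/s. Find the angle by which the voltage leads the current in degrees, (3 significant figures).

16.8°

X_L = ωL = 20200 Ω
Parallel: admittances add. Y = 1/R + 1/(jωL)
Y = (0.000164 − j4.94e-05) S
|Y| = 0.000171 S → |Z| = 1/|Y| = 5840 Ω, ∠Z = −∠Y = 16.8°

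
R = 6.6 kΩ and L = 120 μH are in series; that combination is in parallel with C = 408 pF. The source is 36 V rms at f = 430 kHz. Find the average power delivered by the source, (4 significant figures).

195.9 mW

ω = 2πf = 2.702e+06 rad/s
X_L = ωL = 324.2 Ω
X_C = 1/(ωC) = 907.2 Ω
Branch 1 (R+jX_L): Z₁ = 6600 + j324.2 Ω, |Z₁| = 6608 Ω
Branch 2 (−jX_C): Z₂ = −j907.2 Ω
Parallel: Z = Z₁Z₂/(Z₁+Z₂), |Z| = 904.7 Ω, ∠Z = -82.14°
I = V/|Z| = 39.79 mA
P = VI cos φ = 36 × 0.03979 × cos(-82.14°) = 195.9 mW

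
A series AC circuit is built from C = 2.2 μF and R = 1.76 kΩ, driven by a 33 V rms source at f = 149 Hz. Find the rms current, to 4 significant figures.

ω = 2πf = 936.2 rad/s
X_C = 1/(ωC) = 485.5 Ω
Z = 1760 − j485.5 Ω
|Z| = √(1760² + 485.5²) = 1826 Ω
I = V/|Z| = 33/1826 = 18.07 mA

18.07 mA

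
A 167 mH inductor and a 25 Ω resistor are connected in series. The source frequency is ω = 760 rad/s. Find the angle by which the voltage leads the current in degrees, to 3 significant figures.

X_L = ωL = 127 Ω
Z = 25.0 + j127 Ω
|Z| = √(25.0² + 127²) = 129 Ω
∠Z = arctan(127/25.0) = 78.9°

78.9°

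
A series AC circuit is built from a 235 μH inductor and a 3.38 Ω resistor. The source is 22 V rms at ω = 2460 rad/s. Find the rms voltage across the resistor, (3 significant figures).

21.7 V

X_L = ωL = 0.578 Ω
Z = 3.38 + j0.578 Ω
|Z| = √(3.38² + 0.578²) = 3.43 Ω
I = V/|Z| = 6.42 A
V_R = I·|Z_R| = 6.42 × 3.38 = 21.7 V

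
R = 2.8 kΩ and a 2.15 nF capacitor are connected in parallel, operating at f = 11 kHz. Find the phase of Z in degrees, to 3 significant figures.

-22.6°

ω = 2πf = 69120 rad/s
X_C = 1/(ωC) = 6730 Ω
Parallel: admittances add. Y = 1/R + jωC
Y = (0.000357 + j0.000149) S
|Y| = 0.000387 S → |Z| = 1/|Y| = 2590 Ω, ∠Z = −∠Y = -22.6°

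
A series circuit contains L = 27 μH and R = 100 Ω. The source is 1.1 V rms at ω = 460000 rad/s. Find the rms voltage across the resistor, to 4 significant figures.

X_L = ωL = 12.42 Ω
Z = 100.0 + j12.42 Ω
|Z| = √(100.0² + 12.42²) = 100.8 Ω
I = V/|Z| = 10.92 mA
V_R = I·|Z_R| = 0.01092 × 100.0 = 1.092 V

1.092 V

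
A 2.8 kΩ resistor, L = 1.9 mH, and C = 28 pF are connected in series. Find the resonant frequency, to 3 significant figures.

ω₀ = 1/√(LC) = 1/√(0.0019 × 2.8e-11) = 4.336e+06 rad/s
f₀ = ω₀/(2π) = 690 kHz

690 kHz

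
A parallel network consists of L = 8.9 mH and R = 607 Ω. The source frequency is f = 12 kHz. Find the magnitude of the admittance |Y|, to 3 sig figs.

ω = 2πf = 75400 rad/s
X_L = ωL = 671 Ω
Parallel: admittances add. Y = 1/R + 1/(jωL)
Y = (0.00165 − j0.00149) S
|Y| = 0.00222 S → |Z| = 1/|Y| = 450 Ω, ∠Z = −∠Y = 42.1°

2.22 mS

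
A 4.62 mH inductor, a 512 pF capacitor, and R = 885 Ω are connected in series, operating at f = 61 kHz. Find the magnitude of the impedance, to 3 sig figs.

ω = 2πf = 383300 rad/s
X_L = ωL = 1770 Ω
X_C = 1/(ωC) = 5100 Ω
Net reactance X = X_L − X_C = -3330 Ω
Z = 885 − j3330 Ω
|Z| = √(885² + 3330²) = 3440 Ω

3440 Ω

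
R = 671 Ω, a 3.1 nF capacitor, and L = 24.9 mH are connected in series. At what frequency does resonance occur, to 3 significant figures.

18.1 kHz

ω₀ = 1/√(LC) = 1/√(0.0249 × 3.1e-09) = 113800 rad/s
f₀ = ω₀/(2π) = 18.1 kHz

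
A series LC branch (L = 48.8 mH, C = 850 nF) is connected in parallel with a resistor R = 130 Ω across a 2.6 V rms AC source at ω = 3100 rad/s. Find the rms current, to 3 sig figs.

23.0 mA

X_L = ωL = 151 Ω
X_C = 1/(ωC) = 380 Ω
Branch 1: Z₁ = R = 130 Ω
Branch 2 (series LC): Z₂ = j(X_L − X_C) = −j228 Ω
Parallel: Z = Z₁Z₂/(Z₁+Z₂), |Z| = 113 Ω, ∠Z = -29.7°
I = V/|Z| = 2.6/113 = 23.0 mA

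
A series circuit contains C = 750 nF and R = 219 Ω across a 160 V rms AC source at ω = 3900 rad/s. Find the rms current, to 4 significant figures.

X_C = 1/(ωC) = 341.9 Ω
Z = 219.0 − j341.9 Ω
|Z| = √(219.0² + 341.9²) = 406.0 Ω
I = V/|Z| = 160/406.0 = 394.1 mA

394.1 mA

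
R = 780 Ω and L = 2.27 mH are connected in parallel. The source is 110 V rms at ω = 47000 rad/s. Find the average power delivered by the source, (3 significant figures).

X_L = ωL = 107 Ω
Parallel: admittances add. Y = 1/R + 1/(jωL)
Y = (0.00128 − j0.00937) S
|Y| = 0.00946 S → |Z| = 1/|Y| = 106 Ω, ∠Z = −∠Y = 82.2°
I = V/|Z| = 1.04 A
P = VI cos φ = 110 × 1.04 × cos(82.2°) = 15.5 W

15.5 W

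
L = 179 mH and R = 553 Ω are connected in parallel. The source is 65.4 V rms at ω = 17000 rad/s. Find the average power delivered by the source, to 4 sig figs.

X_L = ωL = 3043 Ω
Parallel: admittances add. Y = 1/R + 1/(jωL)
Y = (0.001808 − j0.0003286) S
|Y| = 0.001838 S → |Z| = 1/|Y| = 544.1 Ω, ∠Z = −∠Y = 10.30°
I = V/|Z| = 120.2 mA
P = VI cos φ = 65.4 × 0.1202 × cos(10.30°) = 7.734 W

7.734 W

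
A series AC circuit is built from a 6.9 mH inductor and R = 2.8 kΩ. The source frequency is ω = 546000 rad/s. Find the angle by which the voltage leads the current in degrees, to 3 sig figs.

53.4°

X_L = ωL = 3770 Ω
Z = 2800 + j3770 Ω
|Z| = √(2800² + 3770²) = 4690 Ω
∠Z = arctan(3770/2800) = 53.4°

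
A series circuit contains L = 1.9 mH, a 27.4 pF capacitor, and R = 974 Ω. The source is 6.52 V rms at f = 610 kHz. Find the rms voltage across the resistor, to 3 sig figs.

2.60 V

ω = 2πf = 3.833e+06 rad/s
X_L = ωL = 7280 Ω
X_C = 1/(ωC) = 9520 Ω
Net reactance X = X_L − X_C = -2240 Ω
Z = 974 − j2240 Ω
|Z| = √(974² + 2240²) = 2440 Ω
I = V/|Z| = 2.67 mA
V_R = I·|Z_R| = 0.00267 × 974 = 2.60 V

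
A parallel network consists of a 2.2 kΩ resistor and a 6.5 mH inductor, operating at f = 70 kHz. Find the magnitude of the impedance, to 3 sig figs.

ω = 2πf = 439800 rad/s
X_L = ωL = 2860 Ω
Parallel: admittances add. Y = 1/R + 1/(jωL)
Y = (0.000455 − j0.000350) S
|Y| = 0.000574 S → |Z| = 1/|Y| = 1740 Ω, ∠Z = −∠Y = 37.6°

1740 Ω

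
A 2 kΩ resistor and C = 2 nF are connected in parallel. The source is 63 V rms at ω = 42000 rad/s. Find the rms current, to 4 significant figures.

31.94 mA

X_C = 1/(ωC) = 11900 Ω
Parallel: admittances add. Y = 1/R + jωC
Y = (0.0005000 + j8.4e-05) S
|Y| = 0.0005070 S → |Z| = 1/|Y| = 1972 Ω, ∠Z = −∠Y = -9.537°
I = V/|Z| = 63/1972 = 31.94 mA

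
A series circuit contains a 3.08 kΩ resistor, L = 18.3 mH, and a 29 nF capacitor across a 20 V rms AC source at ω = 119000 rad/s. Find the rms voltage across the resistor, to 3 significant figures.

17.1 V

X_L = ωL = 2180 Ω
X_C = 1/(ωC) = 290 Ω
Net reactance X = X_L − X_C = 1890 Ω
Z = 3080 + j1890 Ω
|Z| = √(3080² + 1890²) = 3610 Ω
I = V/|Z| = 5.54 mA
V_R = I·|Z_R| = 0.00554 × 3080 = 17.1 V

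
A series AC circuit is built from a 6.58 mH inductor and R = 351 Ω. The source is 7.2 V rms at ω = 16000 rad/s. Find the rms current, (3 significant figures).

X_L = ωL = 105 Ω
Z = 351 + j105 Ω
|Z| = √(351² + 105²) = 366 Ω
I = V/|Z| = 7.2/366 = 19.6 mA

19.6 mA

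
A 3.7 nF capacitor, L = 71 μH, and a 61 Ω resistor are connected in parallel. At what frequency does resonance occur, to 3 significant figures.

311 kHz

ω₀ = 1/√(LC) = 1/√(7.1e-05 × 3.7e-09) = 1.951e+06 rad/s
f₀ = ω₀/(2π) = 311 kHz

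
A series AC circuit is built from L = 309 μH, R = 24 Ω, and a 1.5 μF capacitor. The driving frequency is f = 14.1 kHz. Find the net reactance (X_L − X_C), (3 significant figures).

ω = 2πf = 88590 rad/s
X_L = ωL = 27.4 Ω
X_C = 1/(ωC) = 7.53 Ω
X = 27.4 − 7.53 = 19.9 Ω

19.9 Ω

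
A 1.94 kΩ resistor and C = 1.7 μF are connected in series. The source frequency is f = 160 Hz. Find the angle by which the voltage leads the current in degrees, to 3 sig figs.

-16.8°

ω = 2πf = 1005 rad/s
X_C = 1/(ωC) = 585 Ω
Z = 1940 − j585 Ω
|Z| = √(1940² + 585²) = 2030 Ω
∠Z = arctan(-585/1940) = -16.8°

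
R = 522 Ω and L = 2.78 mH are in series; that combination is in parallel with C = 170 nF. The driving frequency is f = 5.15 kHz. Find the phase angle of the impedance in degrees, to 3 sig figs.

ω = 2πf = 32360 rad/s
X_L = ωL = 90.0 Ω
X_C = 1/(ωC) = 182 Ω
Branch 1 (R+jX_L): Z₁ = 522 + j90.0 Ω, |Z₁| = 530 Ω
Branch 2 (−jX_C): Z₂ = −j182 Ω
Parallel: Z = Z₁Z₂/(Z₁+Z₂), |Z| = 182 Ω, ∠Z = -70.2°

-70.2°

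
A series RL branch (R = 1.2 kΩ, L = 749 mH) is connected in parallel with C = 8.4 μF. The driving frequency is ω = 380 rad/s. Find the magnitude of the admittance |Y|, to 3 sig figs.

X_L = ωL = 285 Ω
X_C = 1/(ωC) = 313 Ω
Branch 1 (R+jX_L): Z₁ = 1200 + j285 Ω, |Z₁| = 1230 Ω
Branch 2 (−jX_C): Z₂ = −j313 Ω
Parallel: Z = Z₁Z₂/(Z₁+Z₂), |Z| = 322 Ω, ∠Z = -75.3°
|Y| = 1/|Z| = 3.11 mS

3.11 mS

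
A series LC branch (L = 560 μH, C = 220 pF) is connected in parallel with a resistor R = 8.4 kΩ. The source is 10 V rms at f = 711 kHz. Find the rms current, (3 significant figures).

6.84 mA

ω = 2πf = 4.467e+06 rad/s
X_L = ωL = 2500 Ω
X_C = 1/(ωC) = 1020 Ω
Branch 1: Z₁ = R = 8400 Ω
Branch 2 (series LC): Z₂ = j(X_L − X_C) = j1480 Ω
Parallel: Z = Z₁Z₂/(Z₁+Z₂), |Z| = 1460 Ω, ∠Z = 80.0°
I = V/|Z| = 10/1460 = 6.84 mA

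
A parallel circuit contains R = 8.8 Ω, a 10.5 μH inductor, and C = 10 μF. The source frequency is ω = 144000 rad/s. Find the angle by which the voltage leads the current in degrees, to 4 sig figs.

-81.70°

X_L = ωL = 1.512 Ω
X_C = 1/(ωC) = 0.6944 Ω
Parallel: admittances add. Y = 1/R + 1/(jωL) + jωC
Y = (0.1136 + j0.7786) S
|Y| = 0.7869 S → |Z| = 1/|Y| = 1.271 Ω, ∠Z = −∠Y = -81.70°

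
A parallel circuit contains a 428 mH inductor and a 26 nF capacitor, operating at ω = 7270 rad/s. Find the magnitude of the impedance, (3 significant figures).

X_L = ωL = 3110 Ω
X_C = 1/(ωC) = 5290 Ω
Parallel: admittances add. Y = 1/(jωL) + jωC
Y = (0 − j0.000132) S
|Y| = 0.000132 S → |Z| = 1/|Y| = 7560 Ω, ∠Z = −∠Y = 90.0°

7560 Ω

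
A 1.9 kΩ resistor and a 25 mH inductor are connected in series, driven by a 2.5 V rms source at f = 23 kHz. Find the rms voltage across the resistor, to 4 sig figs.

1.164 V

ω = 2πf = 144500 rad/s
X_L = ωL = 3613 Ω
Z = 1900 + j3613 Ω
|Z| = √(1900² + 3613²) = 4082 Ω
I = V/|Z| = 612.4 μA
V_R = I·|Z_R| = 0.0006124 × 1900 = 1.164 V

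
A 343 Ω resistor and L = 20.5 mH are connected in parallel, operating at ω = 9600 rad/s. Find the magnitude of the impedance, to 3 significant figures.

X_L = ωL = 197 Ω
Parallel: admittances add. Y = 1/R + 1/(jωL)
Y = (0.00292 − j0.00508) S
|Y| = 0.00586 S → |Z| = 1/|Y| = 171 Ω, ∠Z = −∠Y = 60.2°

171 Ω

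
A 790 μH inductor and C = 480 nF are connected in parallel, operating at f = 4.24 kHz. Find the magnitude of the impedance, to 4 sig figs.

ω = 2πf = 26640 rad/s
X_L = ωL = 21.05 Ω
X_C = 1/(ωC) = 78.20 Ω
Parallel: admittances add. Y = 1/(jωL) + jωC
Y = (0 − j0.03473) S
|Y| = 0.03473 S → |Z| = 1/|Y| = 28.80 Ω, ∠Z = −∠Y = 90.00°

28.80 Ω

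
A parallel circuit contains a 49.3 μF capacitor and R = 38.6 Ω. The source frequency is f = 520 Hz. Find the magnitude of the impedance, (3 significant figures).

6.13 Ω

ω = 2πf = 3267 rad/s
X_C = 1/(ωC) = 6.21 Ω
Parallel: admittances add. Y = 1/R + jωC
Y = (0.0259 + j0.161) S
|Y| = 0.163 S → |Z| = 1/|Y| = 6.13 Ω, ∠Z = −∠Y = -80.9°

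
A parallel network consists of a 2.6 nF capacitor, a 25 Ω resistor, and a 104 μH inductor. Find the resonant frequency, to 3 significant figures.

ω₀ = 1/√(LC) = 1/√(0.000104 × 2.6e-09) = 1.923e+06 rad/s
f₀ = ω₀/(2π) = 306 kHz

306 kHz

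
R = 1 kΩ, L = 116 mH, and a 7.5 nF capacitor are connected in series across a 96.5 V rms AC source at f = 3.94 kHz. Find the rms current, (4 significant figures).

35.66 mA

ω = 2πf = 24760 rad/s
X_L = ωL = 2872 Ω
X_C = 1/(ωC) = 5386 Ω
Net reactance X = X_L − X_C = -2514 Ω
Z = 1000 − j2514 Ω
|Z| = √(1000² + 2514²) = 2706 Ω
I = V/|Z| = 96.5/2706 = 35.66 mA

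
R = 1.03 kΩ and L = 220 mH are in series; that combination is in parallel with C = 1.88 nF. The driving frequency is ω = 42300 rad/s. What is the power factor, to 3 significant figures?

0.404

X_L = ωL = 9310 Ω
X_C = 1/(ωC) = 12600 Ω
Branch 1 (R+jX_L): Z₁ = 1030 + j9310 Ω, |Z₁| = 9360 Ω
Branch 2 (−jX_C): Z₂ = −j12600 Ω
Parallel: Z = Z₁Z₂/(Z₁+Z₂), |Z| = 34400 Ω, ∠Z = 66.2°
cos φ = cos(66.2°) = 0.404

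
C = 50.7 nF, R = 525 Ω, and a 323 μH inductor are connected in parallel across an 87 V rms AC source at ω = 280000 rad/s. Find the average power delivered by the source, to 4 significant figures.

14.42 W

X_L = ωL = 90.44 Ω
X_C = 1/(ωC) = 70.44 Ω
Parallel: admittances add. Y = 1/R + 1/(jωL) + jωC
Y = (0.001905 + j0.003139) S
|Y| = 0.003672 S → |Z| = 1/|Y| = 272.4 Ω, ∠Z = −∠Y = -58.75°
I = V/|Z| = 319.4 mA
P = VI cos φ = 87 × 0.3194 × cos(-58.75°) = 14.42 W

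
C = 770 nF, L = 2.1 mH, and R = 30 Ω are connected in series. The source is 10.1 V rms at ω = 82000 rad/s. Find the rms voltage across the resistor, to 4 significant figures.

1.903 V

X_L = ωL = 172.2 Ω
X_C = 1/(ωC) = 15.84 Ω
Net reactance X = X_L − X_C = 156.4 Ω
Z = 30.00 + j156.4 Ω
|Z| = √(30.00² + 156.4²) = 159.2 Ω
I = V/|Z| = 63.44 mA
V_R = I·|Z_R| = 0.06344 × 30.00 = 1.903 V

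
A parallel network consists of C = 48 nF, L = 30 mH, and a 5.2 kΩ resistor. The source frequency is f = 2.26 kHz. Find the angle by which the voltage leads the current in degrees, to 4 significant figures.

ω = 2πf = 14200 rad/s
X_L = ωL = 426.0 Ω
X_C = 1/(ωC) = 1467 Ω
Parallel: admittances add. Y = 1/R + 1/(jωL) + jωC
Y = (0.0001923 − j0.001666) S
|Y| = 0.001677 S → |Z| = 1/|Y| = 596.3 Ω, ∠Z = −∠Y = 83.41°

83.41°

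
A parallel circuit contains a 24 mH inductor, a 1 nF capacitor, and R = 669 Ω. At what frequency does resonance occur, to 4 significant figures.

ω₀ = 1/√(LC) = 1/√(0.024 × 1e-09) = 204100 rad/s
f₀ = ω₀/(2π) = 32.49 kHz

32.49 kHz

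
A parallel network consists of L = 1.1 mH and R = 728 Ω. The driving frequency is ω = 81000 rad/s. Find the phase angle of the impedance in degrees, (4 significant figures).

83.02°

X_L = ωL = 89.10 Ω
Parallel: admittances add. Y = 1/R + 1/(jωL)
Y = (0.001374 − j0.01122) S
|Y| = 0.01131 S → |Z| = 1/|Y| = 88.44 Ω, ∠Z = −∠Y = 83.02°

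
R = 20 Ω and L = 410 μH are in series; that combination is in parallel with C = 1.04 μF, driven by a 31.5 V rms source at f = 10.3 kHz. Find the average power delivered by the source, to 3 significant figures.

18.0 W

ω = 2πf = 64720 rad/s
X_L = ωL = 26.5 Ω
X_C = 1/(ωC) = 14.9 Ω
Branch 1 (R+jX_L): Z₁ = 20.0 + j26.5 Ω, |Z₁| = 33.2 Ω
Branch 2 (−jX_C): Z₂ = −j14.9 Ω
Parallel: Z = Z₁Z₂/(Z₁+Z₂), |Z| = 21.3 Ω, ∠Z = -67.3°
I = V/|Z| = 1.48 A
P = VI cos φ = 31.5 × 1.48 × cos(-67.3°) = 18.0 W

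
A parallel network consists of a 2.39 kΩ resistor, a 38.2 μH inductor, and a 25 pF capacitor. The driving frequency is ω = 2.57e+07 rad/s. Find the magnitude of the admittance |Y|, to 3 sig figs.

X_L = ωL = 982 Ω
X_C = 1/(ωC) = 1560 Ω
Parallel: admittances add. Y = 1/R + 1/(jωL) + jωC
Y = (0.000418 − j0.000376) S
|Y| = 0.000563 S → |Z| = 1/|Y| = 1780 Ω, ∠Z = −∠Y = 42.0°

563 μS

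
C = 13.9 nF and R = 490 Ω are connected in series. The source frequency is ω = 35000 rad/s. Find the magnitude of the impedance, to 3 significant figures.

X_C = 1/(ωC) = 2060 Ω
Z = 490 − j2060 Ω
|Z| = √(490² + 2060²) = 2110 Ω

2110 Ω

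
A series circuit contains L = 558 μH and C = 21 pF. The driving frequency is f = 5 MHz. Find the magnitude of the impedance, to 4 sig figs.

16010 Ω

ω = 2πf = 3.142e+07 rad/s
X_L = ωL = 17530 Ω
X_C = 1/(ωC) = 1516 Ω
Net reactance X = X_L − X_C = 16010 Ω
Z = j16010 Ω
|Z| = √(0² + 16010²) = 16010 Ω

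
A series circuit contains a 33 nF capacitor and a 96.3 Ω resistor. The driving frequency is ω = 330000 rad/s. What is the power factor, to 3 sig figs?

X_C = 1/(ωC) = 91.8 Ω
Z = 96.3 − j91.8 Ω
|Z| = √(96.3² + 91.8²) = 133 Ω
∠Z = arctan(-91.8/96.3) = -43.6°
cos φ = cos(-43.6°) = 0.724

0.724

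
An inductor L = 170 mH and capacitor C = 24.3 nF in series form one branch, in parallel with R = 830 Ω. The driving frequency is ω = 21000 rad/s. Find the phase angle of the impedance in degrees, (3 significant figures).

27.3°

X_L = ωL = 3570 Ω
X_C = 1/(ωC) = 1960 Ω
Branch 1: Z₁ = R = 830 Ω
Branch 2 (series LC): Z₂ = j(X_L − X_C) = j1610 Ω
Parallel: Z = Z₁Z₂/(Z₁+Z₂), |Z| = 738 Ω, ∠Z = 27.3°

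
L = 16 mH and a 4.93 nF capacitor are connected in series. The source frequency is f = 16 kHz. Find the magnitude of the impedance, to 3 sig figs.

409 Ω

ω = 2πf = 100500 rad/s
X_L = ωL = 1610 Ω
X_C = 1/(ωC) = 2020 Ω
Net reactance X = X_L − X_C = -409 Ω
Z = − j409 Ω
|Z| = √(0² + 409²) = 409 Ω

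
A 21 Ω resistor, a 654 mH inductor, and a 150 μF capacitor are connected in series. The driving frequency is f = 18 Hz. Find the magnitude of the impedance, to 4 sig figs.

25.82 Ω

ω = 2πf = 113.1 rad/s
X_L = ωL = 73.97 Ω
X_C = 1/(ωC) = 58.95 Ω
Net reactance X = X_L − X_C = 15.02 Ω
Z = 21.00 + j15.02 Ω
|Z| = √(21.00² + 15.02²) = 25.82 Ω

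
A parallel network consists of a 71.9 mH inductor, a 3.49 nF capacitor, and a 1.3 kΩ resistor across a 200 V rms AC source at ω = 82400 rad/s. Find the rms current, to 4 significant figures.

155.7 mA

X_L = ωL = 5925 Ω
X_C = 1/(ωC) = 3477 Ω
Parallel: admittances add. Y = 1/R + 1/(jωL) + jωC
Y = (0.0007692 + j0.0001188) S
|Y| = 0.0007783 S → |Z| = 1/|Y| = 1285 Ω, ∠Z = −∠Y = -8.778°
I = V/|Z| = 200/1285 = 155.7 mA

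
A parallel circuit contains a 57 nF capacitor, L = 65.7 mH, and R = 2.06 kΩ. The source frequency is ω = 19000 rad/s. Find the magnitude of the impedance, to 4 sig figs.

1781 Ω

X_L = ωL = 1248 Ω
X_C = 1/(ωC) = 923.4 Ω
Parallel: admittances add. Y = 1/R + 1/(jωL) + jωC
Y = (0.0004854 + j0.0002819) S
|Y| = 0.0005614 S → |Z| = 1/|Y| = 1781 Ω, ∠Z = −∠Y = -30.15°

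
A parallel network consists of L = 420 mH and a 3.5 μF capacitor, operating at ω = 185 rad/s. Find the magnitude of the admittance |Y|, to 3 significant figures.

X_L = ωL = 77.7 Ω
X_C = 1/(ωC) = 1540 Ω
Parallel: admittances add. Y = 1/(jωL) + jωC
Y = (0 − j0.0122) S
|Y| = 0.0122 S → |Z| = 1/|Y| = 81.8 Ω, ∠Z = −∠Y = 90.0°

12.2 mS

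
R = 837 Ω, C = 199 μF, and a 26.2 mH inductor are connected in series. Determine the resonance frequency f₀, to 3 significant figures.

ω₀ = 1/√(LC) = 1/√(0.0262 × 0.000199) = 437.9 rad/s
f₀ = ω₀/(2π) = 69.7 Hz

69.7 Hz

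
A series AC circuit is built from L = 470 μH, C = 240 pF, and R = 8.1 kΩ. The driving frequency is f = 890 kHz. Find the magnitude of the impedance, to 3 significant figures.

8320 Ω

ω = 2πf = 5.592e+06 rad/s
X_L = ωL = 2630 Ω
X_C = 1/(ωC) = 745 Ω
Net reactance X = X_L − X_C = 1880 Ω
Z = 8100 + j1880 Ω
|Z| = √(8100² + 1880²) = 8320 Ω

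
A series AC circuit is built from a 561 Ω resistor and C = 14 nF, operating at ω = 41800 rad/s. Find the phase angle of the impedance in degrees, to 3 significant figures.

X_C = 1/(ωC) = 1710 Ω
Z = 561 − j1710 Ω
|Z| = √(561² + 1710²) = 1800 Ω
∠Z = arctan(-1710/561) = -71.8°

-71.8°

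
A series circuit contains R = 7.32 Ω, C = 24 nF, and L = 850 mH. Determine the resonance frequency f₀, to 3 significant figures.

1.11 kHz

ω₀ = 1/√(LC) = 1/√(0.85 × 2.4e-08) = 7001 rad/s
f₀ = ω₀/(2π) = 1.11 kHz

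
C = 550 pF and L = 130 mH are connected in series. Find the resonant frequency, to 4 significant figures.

ω₀ = 1/√(LC) = 1/√(0.13 × 5.5e-10) = 118300 rad/s
f₀ = ω₀/(2π) = 18.82 kHz

18.82 kHz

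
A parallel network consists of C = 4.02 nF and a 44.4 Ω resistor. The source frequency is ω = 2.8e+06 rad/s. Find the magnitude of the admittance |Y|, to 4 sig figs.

X_C = 1/(ωC) = 88.84 Ω
Parallel: admittances add. Y = 1/R + jωC
Y = (0.02252 + j0.01126) S
|Y| = 0.02518 S → |Z| = 1/|Y| = 39.72 Ω, ∠Z = −∠Y = -26.55°

25.18 mS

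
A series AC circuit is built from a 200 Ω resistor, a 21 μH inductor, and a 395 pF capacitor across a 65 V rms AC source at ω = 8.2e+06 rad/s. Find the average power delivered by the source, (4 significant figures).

X_L = ωL = 172.2 Ω
X_C = 1/(ωC) = 308.7 Ω
Net reactance X = X_L − X_C = -136.5 Ω
Z = 200.0 − j136.5 Ω
|Z| = √(200.0² + 136.5²) = 242.2 Ω
∠Z = arctan(-136.5/200.0) = -34.32°
I = V/|Z| = 268.4 mA
P = VI cos φ = 65 × 0.2684 × cos(-34.32°) = 14.41 W

14.41 W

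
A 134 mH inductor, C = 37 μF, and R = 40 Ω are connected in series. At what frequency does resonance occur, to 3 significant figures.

71.5 Hz

ω₀ = 1/√(LC) = 1/√(0.134 × 3.7e-05) = 449.1 rad/s
f₀ = ω₀/(2π) = 71.5 Hz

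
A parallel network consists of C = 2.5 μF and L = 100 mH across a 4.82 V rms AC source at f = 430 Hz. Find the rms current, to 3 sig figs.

14.7 mA

ω = 2πf = 2702 rad/s
X_L = ωL = 270 Ω
X_C = 1/(ωC) = 148 Ω
Parallel: admittances add. Y = 1/(jωL) + jωC
Y = (0 + j0.00305) S
|Y| = 0.00305 S → |Z| = 1/|Y| = 328 Ω, ∠Z = −∠Y = -90.0°
I = V/|Z| = 4.82/328 = 14.7 mA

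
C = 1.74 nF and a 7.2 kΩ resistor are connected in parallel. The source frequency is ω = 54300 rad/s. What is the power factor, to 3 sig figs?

0.827

X_C = 1/(ωC) = 10600 Ω
Parallel: admittances add. Y = 1/R + jωC
Y = (0.000139 + j9.45e-05) S
|Y| = 0.000168 S → |Z| = 1/|Y| = 5950 Ω, ∠Z = −∠Y = -34.2°
cos φ = cos(-34.2°) = 0.827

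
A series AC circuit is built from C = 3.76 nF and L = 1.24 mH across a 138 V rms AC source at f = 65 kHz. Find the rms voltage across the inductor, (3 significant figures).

ω = 2πf = 408400 rad/s
X_L = ωL = 506 Ω
X_C = 1/(ωC) = 651 Ω
Net reactance X = X_L − X_C = -145 Ω
Z = − j145 Ω
|Z| = √(0² + 145²) = 145 Ω
I = V/|Z| = 953 mA
V_L = I·|Z_L| = 0.953 × 506 = 483 V

483 V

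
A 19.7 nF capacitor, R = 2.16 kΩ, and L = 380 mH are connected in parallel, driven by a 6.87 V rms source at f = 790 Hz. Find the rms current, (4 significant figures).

4.352 mA

ω = 2πf = 4964 rad/s
X_L = ωL = 1886 Ω
X_C = 1/(ωC) = 10230 Ω
Parallel: admittances add. Y = 1/R + 1/(jωL) + jωC
Y = (0.0004630 − j0.0004324) S
|Y| = 0.0006335 S → |Z| = 1/|Y| = 1579 Ω, ∠Z = −∠Y = 43.04°
I = V/|Z| = 6.87/1579 = 4.352 mA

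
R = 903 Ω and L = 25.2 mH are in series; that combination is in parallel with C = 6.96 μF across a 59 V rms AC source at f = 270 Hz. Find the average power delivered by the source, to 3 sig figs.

ω = 2πf = 1696 rad/s
X_L = ωL = 42.8 Ω
X_C = 1/(ωC) = 84.7 Ω
Branch 1 (R+jX_L): Z₁ = 903 + j42.8 Ω, |Z₁| = 904 Ω
Branch 2 (−jX_C): Z₂ = −j84.7 Ω
Parallel: Z = Z₁Z₂/(Z₁+Z₂), |Z| = 84.7 Ω, ∠Z = -84.6°
I = V/|Z| = 697 mA
P = VI cos φ = 59 × 0.697 × cos(-84.6°) = 3.85 W

3.85 W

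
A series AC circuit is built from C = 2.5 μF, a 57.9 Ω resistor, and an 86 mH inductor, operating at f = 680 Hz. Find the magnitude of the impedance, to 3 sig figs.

280 Ω

ω = 2πf = 4273 rad/s
X_L = ωL = 367 Ω
X_C = 1/(ωC) = 93.6 Ω
Net reactance X = X_L − X_C = 274 Ω
Z = 57.9 + j274 Ω
|Z| = √(57.9² + 274²) = 280 Ω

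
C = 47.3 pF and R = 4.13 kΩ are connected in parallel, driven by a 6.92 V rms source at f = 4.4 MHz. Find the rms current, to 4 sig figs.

9.203 mA

ω = 2πf = 2.765e+07 rad/s
X_C = 1/(ωC) = 764.7 Ω
Parallel: admittances add. Y = 1/R + jωC
Y = (0.0002421 + j0.001308) S
|Y| = 0.001330 S → |Z| = 1/|Y| = 751.9 Ω, ∠Z = −∠Y = -79.51°
I = V/|Z| = 6.92/751.9 = 9.203 mA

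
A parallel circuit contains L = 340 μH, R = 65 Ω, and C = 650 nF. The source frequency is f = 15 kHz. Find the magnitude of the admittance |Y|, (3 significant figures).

ω = 2πf = 94250 rad/s
X_L = ωL = 32.0 Ω
X_C = 1/(ωC) = 16.3 Ω
Parallel: admittances add. Y = 1/R + 1/(jωL) + jωC
Y = (0.0154 + j0.0301) S
|Y| = 0.0338 S → |Z| = 1/|Y| = 29.6 Ω, ∠Z = −∠Y = -62.9°

33.8 mS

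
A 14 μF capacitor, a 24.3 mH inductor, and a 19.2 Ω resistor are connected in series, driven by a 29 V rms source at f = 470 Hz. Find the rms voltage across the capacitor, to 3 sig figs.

ω = 2πf = 2953 rad/s
X_L = ωL = 71.8 Ω
X_C = 1/(ωC) = 24.2 Ω
Net reactance X = X_L − X_C = 47.6 Ω
Z = 19.2 + j47.6 Ω
|Z| = √(19.2² + 47.6²) = 51.3 Ω
I = V/|Z| = 565 mA
V_C = I·|Z_C| = 0.565 × 24.2 = 13.7 V

13.7 V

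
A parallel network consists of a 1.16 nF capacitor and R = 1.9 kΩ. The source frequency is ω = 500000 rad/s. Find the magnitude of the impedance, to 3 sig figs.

X_C = 1/(ωC) = 1720 Ω
Parallel: admittances add. Y = 1/R + jωC
Y = (0.000526 + j0.000580) S
|Y| = 0.000783 S → |Z| = 1/|Y| = 1280 Ω, ∠Z = −∠Y = -47.8°

1280 Ω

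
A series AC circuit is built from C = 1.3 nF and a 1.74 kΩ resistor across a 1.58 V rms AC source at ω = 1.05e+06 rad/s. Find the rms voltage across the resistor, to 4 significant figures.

X_C = 1/(ωC) = 732.6 Ω
Z = 1740 − j732.6 Ω
|Z| = √(1740² + 732.6²) = 1888 Ω
I = V/|Z| = 836.9 μA
V_R = I·|Z_R| = 0.0008369 × 1740 = 1.456 V

1.456 V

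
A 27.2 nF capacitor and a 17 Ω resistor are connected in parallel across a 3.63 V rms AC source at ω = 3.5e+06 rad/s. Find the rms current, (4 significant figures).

X_C = 1/(ωC) = 10.50 Ω
Parallel: admittances add. Y = 1/R + jωC
Y = (0.05882 + j0.09520) S
|Y| = 0.1119 S → |Z| = 1/|Y| = 8.936 Ω, ∠Z = −∠Y = -58.29°
I = V/|Z| = 3.63/8.936 = 406.2 mA

406.2 mA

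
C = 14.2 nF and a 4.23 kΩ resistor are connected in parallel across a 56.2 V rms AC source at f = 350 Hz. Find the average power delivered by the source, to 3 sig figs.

ω = 2πf = 2199 rad/s
X_C = 1/(ωC) = 32000 Ω
Parallel: admittances add. Y = 1/R + jωC
Y = (0.000236 + j3.12e-05) S
|Y| = 0.000238 S → |Z| = 1/|Y| = 4190 Ω, ∠Z = −∠Y = -7.52°
I = V/|Z| = 13.4 mA
P = VI cos φ = 56.2 × 0.0134 × cos(-7.52°) = 747 mW

747 mW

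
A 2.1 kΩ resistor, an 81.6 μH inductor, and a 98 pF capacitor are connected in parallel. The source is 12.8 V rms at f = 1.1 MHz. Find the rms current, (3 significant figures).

ω = 2πf = 6.912e+06 rad/s
X_L = ωL = 564 Ω
X_C = 1/(ωC) = 1480 Ω
Parallel: admittances add. Y = 1/R + 1/(jωL) + jωC
Y = (0.000476 − j0.00110) S
|Y| = 0.00119 S → |Z| = 1/|Y| = 837 Ω, ∠Z = −∠Y = 66.5°
I = V/|Z| = 12.8/837 = 15.3 mA

15.3 mA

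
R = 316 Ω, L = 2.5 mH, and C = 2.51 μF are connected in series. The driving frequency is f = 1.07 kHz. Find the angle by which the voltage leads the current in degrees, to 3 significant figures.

-7.65°

ω = 2πf = 6723 rad/s
X_L = ωL = 16.8 Ω
X_C = 1/(ωC) = 59.3 Ω
Net reactance X = X_L − X_C = -42.5 Ω
Z = 316 − j42.5 Ω
|Z| = √(316² + 42.5²) = 319 Ω
∠Z = arctan(-42.5/316) = -7.65°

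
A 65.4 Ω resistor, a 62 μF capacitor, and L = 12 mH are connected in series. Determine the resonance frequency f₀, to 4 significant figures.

184.5 Hz

ω₀ = 1/√(LC) = 1/√(0.012 × 6.2e-05) = 1159 rad/s
f₀ = ω₀/(2π) = 184.5 Hz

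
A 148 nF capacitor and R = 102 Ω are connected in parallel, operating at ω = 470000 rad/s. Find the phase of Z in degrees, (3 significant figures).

X_C = 1/(ωC) = 14.4 Ω
Parallel: admittances add. Y = 1/R + jωC
Y = (0.00980 + j0.0696) S
|Y| = 0.0702 S → |Z| = 1/|Y| = 14.2 Ω, ∠Z = −∠Y = -82.0°

-82.0°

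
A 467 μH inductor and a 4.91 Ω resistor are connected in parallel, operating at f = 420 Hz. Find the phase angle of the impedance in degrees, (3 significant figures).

ω = 2πf = 2639 rad/s
X_L = ωL = 1.23 Ω
Parallel: admittances add. Y = 1/R + 1/(jωL)
Y = (0.204 − j0.811) S
|Y| = 0.837 S → |Z| = 1/|Y| = 1.20 Ω, ∠Z = −∠Y = 75.9°

75.9°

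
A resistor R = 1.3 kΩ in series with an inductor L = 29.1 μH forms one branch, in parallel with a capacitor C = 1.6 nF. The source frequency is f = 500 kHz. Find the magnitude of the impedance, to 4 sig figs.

198.8 Ω

ω = 2πf = 3.142e+06 rad/s
X_L = ωL = 91.42 Ω
X_C = 1/(ωC) = 198.9 Ω
Branch 1 (R+jX_L): Z₁ = 1300 + j91.42 Ω, |Z₁| = 1303 Ω
Branch 2 (−jX_C): Z₂ = −j198.9 Ω
Parallel: Z = Z₁Z₂/(Z₁+Z₂), |Z| = 198.8 Ω, ∠Z = -81.25°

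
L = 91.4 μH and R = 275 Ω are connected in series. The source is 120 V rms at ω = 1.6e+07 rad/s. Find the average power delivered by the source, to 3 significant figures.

1.79 W

X_L = ωL = 1460 Ω
Z = 275 + j1460 Ω
|Z| = √(275² + 1460²) = 1490 Ω
∠Z = arctan(1460/275) = 79.4°
I = V/|Z| = 80.6 mA
P = VI cos φ = 120 × 0.0806 × cos(79.4°) = 1.79 W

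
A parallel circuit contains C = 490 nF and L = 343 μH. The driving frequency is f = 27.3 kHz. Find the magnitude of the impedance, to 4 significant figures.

14.91 Ω

ω = 2πf = 171500 rad/s
X_L = ωL = 58.84 Ω
X_C = 1/(ωC) = 11.90 Ω
Parallel: admittances add. Y = 1/(jωL) + jωC
Y = (0 + j0.06705) S
|Y| = 0.06705 S → |Z| = 1/|Y| = 14.91 Ω, ∠Z = −∠Y = -90.00°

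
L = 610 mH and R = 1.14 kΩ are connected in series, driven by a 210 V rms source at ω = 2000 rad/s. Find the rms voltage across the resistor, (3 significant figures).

X_L = ωL = 1220 Ω
Z = 1140 + j1220 Ω
|Z| = √(1140² + 1220²) = 1670 Ω
I = V/|Z| = 126 mA
V_R = I·|Z_R| = 0.126 × 1140 = 143 V

143 V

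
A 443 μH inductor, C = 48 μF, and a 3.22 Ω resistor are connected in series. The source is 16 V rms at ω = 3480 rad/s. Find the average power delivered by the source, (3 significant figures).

27.4 W

X_L = ωL = 1.54 Ω
X_C = 1/(ωC) = 5.99 Ω
Net reactance X = X_L − X_C = -4.44 Ω
Z = 3.22 − j4.44 Ω
|Z| = √(3.22² + 4.44²) = 5.49 Ω
∠Z = arctan(-4.44/3.22) = -54.1°
I = V/|Z| = 2.92 A
P = VI cos φ = 16 × 2.92 × cos(-54.1°) = 27.4 W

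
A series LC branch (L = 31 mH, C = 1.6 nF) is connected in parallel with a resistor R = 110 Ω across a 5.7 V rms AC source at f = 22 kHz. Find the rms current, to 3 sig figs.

57.2 mA

ω = 2πf = 138200 rad/s
X_L = ωL = 4290 Ω
X_C = 1/(ωC) = 4520 Ω
Branch 1: Z₁ = R = 110 Ω
Branch 2 (series LC): Z₂ = j(X_L − X_C) = −j236 Ω
Parallel: Z = Z₁Z₂/(Z₁+Z₂), |Z| = 99.7 Ω, ∠Z = -25.0°
I = V/|Z| = 5.7/99.7 = 57.2 mA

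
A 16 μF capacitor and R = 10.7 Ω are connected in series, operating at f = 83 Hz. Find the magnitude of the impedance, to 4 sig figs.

120.3 Ω

ω = 2πf = 521.5 rad/s
X_C = 1/(ωC) = 119.8 Ω
Z = 10.70 − j119.8 Ω
|Z| = √(10.70² + 119.8²) = 120.3 Ω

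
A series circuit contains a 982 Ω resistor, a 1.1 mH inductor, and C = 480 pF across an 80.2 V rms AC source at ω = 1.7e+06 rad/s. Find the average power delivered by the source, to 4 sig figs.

4.578 W

X_L = ωL = 1870 Ω
X_C = 1/(ωC) = 1225 Ω
Net reactance X = X_L − X_C = 644.5 Ω
Z = 982.0 + j644.5 Ω
|Z| = √(982.0² + 644.5²) = 1175 Ω
∠Z = arctan(644.5/982.0) = 33.28°
I = V/|Z| = 68.28 mA
P = VI cos φ = 80.2 × 0.06828 × cos(33.28°) = 4.578 W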